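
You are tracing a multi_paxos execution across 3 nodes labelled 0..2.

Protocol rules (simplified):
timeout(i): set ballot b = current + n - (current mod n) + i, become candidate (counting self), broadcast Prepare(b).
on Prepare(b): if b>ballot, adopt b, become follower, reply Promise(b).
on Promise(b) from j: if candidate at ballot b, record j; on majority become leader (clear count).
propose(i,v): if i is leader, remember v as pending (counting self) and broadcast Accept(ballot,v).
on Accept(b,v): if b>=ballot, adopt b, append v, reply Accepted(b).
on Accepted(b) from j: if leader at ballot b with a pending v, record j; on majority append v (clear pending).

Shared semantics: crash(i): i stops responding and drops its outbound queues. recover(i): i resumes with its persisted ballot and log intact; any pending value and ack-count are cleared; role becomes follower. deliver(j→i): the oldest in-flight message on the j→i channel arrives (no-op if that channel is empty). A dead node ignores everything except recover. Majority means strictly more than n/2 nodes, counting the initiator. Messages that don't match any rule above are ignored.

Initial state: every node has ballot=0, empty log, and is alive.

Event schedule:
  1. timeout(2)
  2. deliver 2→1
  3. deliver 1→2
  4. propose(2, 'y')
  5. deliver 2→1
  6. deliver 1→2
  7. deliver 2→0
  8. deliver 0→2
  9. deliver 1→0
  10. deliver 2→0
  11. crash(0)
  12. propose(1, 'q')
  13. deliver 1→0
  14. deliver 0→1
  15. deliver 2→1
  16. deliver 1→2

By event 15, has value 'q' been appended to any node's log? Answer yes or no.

no

e1 timeout(2): 2[cand,b=5,-]
e2 deliver 2→1: 1[foll,b=5,-]
e3 deliver 1→2: 2[lead,b=5,-]
e4 propose(2,'y'): ·
e5 deliver 2→1: 1[foll,b=5,y]
e6 deliver 1→2: 2[lead,b=5,y]
e7 deliver 2→0: 0[foll,b=5,-]
e8 deliver 0→2: ·
e9 deliver 1→0: ·
e10 deliver 2→0: 0[foll,b=5,y]
e11 crash(0): 0[✗foll,b=5,y]
e12 propose(1,'q'): ·
e13 deliver 1→0: ·
e14 deliver 0→1: ·
e15 deliver 2→1: ·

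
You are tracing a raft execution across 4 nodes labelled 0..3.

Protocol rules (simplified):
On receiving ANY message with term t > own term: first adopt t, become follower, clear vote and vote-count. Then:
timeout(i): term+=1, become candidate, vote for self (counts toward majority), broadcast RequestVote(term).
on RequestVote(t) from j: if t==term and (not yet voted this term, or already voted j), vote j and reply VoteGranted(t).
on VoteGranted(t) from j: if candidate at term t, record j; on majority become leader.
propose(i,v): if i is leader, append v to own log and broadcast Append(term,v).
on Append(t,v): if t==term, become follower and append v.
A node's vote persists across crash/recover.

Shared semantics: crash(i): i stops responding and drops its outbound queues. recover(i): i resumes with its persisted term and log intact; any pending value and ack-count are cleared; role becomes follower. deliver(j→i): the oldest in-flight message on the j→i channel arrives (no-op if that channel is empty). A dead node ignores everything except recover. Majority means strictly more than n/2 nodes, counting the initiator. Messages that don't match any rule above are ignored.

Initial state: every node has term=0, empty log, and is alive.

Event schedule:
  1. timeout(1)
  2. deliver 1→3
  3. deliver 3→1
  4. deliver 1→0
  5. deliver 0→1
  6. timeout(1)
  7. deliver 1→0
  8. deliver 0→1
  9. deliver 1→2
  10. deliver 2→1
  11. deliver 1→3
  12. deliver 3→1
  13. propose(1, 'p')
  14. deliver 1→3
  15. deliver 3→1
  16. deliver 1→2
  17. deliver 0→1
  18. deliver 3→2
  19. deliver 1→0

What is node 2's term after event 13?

1

[1] timeout(1) → N1(cand t1 [-])
[2] deliver 1→3 → N3(foll t1 [-])
[3] deliver 3→1 → ∅
[4] deliver 1→0 → N0(foll t1 [-])
[5] deliver 0→1 → N1(lead t1 [-])
[6] timeout(1) → N1(cand t2 [-])
[7] deliver 1→0 → N0(foll t2 [-])
[8] deliver 0→1 → ∅
[9] deliver 1→2 → N2(foll t1 [-])
[10] deliver 2→1 → ∅
[11] deliver 1→3 → N3(foll t2 [-])
[12] deliver 3→1 → N1(lead t2 [-])
[13] propose(1,'p') → N1(lead t2 [p])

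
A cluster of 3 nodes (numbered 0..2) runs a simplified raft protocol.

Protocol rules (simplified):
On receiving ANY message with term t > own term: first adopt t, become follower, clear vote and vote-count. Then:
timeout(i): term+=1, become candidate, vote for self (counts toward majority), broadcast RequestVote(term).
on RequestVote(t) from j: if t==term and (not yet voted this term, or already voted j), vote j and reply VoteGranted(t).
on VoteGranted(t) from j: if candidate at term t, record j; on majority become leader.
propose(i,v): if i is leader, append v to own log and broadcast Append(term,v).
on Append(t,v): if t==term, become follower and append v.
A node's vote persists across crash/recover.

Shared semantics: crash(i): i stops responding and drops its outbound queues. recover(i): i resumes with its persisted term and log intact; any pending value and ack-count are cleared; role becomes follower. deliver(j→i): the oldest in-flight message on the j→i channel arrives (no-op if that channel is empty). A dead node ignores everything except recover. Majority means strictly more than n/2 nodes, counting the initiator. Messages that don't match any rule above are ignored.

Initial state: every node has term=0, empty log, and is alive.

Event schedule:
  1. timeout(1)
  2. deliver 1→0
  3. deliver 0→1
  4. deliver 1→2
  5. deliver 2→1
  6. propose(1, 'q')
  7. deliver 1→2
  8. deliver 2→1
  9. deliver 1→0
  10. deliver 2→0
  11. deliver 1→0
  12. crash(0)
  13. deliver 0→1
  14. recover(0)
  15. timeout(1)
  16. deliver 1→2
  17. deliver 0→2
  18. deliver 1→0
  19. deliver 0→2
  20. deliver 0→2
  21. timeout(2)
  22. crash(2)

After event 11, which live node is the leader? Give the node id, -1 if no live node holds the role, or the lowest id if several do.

1. timeout(1):  <1:cand t1 ->
2. deliver 1→0:  <0:foll t1 ->
3. deliver 0→1:  <1:lead t1 ->
4. deliver 1→2:  <2:foll t1 ->
5. deliver 2→1:  nop
6. propose(1,'q'):  <1:lead t1 q>
7. deliver 1→2:  <2:foll t1 q>
8. deliver 2→1:  nop
9. deliver 1→0:  <0:foll t1 q>
10. deliver 2→0:  nop
11. deliver 1→0:  nop

1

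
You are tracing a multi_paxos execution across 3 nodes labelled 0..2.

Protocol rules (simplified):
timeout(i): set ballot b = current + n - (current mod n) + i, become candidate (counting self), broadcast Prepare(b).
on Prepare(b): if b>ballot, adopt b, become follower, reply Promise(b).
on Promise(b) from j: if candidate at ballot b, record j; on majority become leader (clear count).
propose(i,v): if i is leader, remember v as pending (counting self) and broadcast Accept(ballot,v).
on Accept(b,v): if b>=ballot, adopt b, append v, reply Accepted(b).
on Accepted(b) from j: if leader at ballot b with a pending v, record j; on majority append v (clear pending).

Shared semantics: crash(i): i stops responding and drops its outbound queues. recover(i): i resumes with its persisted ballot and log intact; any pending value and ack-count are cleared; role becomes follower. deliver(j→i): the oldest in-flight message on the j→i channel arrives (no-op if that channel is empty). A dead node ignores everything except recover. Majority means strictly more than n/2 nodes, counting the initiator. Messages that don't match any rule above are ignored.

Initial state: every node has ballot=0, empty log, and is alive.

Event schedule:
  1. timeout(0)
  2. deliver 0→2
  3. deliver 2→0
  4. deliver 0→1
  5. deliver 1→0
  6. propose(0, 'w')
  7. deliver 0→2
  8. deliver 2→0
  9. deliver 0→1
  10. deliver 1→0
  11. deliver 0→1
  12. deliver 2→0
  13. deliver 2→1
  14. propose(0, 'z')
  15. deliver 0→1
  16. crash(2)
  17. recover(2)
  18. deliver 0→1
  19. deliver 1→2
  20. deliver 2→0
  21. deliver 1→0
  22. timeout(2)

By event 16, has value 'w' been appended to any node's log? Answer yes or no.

yes

step 1 timeout(0): 0={cand,b=3,log=-}
step 2 deliver 0→2: 2={foll,b=3,log=-}
step 3 deliver 2→0: 0={lead,b=3,log=-}
step 4 deliver 0→1: 1={foll,b=3,log=-}
step 5 deliver 1→0: —
step 6 propose(0,'w'): —
step 7 deliver 0→2: 2={foll,b=3,log=w}
step 8 deliver 2→0: 0={lead,b=3,log=w}
step 9 deliver 0→1: 1={foll,b=3,log=w}
step 10 deliver 1→0: —
step 11 deliver 0→1: —
step 12 deliver 2→0: —
step 13 deliver 2→1: —
step 14 propose(0,'z'): —
step 15 deliver 0→1: 1={foll,b=3,log=w,z}
step 16 crash(2): 2={✗foll,b=3,log=w}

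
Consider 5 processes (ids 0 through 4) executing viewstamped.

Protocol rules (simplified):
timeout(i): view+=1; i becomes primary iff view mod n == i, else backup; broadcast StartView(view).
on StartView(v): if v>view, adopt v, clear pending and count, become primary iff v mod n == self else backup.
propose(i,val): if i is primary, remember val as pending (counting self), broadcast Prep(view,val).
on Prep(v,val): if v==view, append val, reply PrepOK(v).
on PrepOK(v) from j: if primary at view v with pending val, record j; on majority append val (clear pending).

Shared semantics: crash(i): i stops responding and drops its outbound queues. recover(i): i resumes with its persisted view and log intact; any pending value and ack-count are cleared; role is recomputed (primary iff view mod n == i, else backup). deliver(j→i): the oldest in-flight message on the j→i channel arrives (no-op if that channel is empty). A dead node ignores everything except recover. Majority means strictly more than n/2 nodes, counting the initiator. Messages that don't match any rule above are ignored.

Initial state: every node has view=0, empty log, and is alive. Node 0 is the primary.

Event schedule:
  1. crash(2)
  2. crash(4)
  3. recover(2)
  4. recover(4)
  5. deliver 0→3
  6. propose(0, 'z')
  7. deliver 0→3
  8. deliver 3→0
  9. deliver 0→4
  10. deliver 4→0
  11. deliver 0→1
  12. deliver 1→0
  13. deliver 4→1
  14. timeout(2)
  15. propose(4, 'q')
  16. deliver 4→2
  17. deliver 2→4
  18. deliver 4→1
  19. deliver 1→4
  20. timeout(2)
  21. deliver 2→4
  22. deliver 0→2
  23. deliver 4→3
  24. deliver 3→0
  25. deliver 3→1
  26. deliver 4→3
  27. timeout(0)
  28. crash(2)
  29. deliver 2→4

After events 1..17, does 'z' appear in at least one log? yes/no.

[1] crash(2) → N2(✗back v0 [-])
[2] crash(4) → N4(✗back v0 [-])
[3] recover(2) → N2(back v0 [-])
[4] recover(4) → N4(back v0 [-])
[5] deliver 0→3 → ∅
[6] propose(0,'z') → ∅
[7] deliver 0→3 → N3(back v0 [z])
[8] deliver 3→0 → ∅
[9] deliver 0→4 → N4(back v0 [z])
[10] deliver 4→0 → N0(prim v0 [z])
[11] deliver 0→1 → N1(back v0 [z])
[12] deliver 1→0 → ∅
[13] deliver 4→1 → ∅
[14] timeout(2) → N2(back v1 [-])
[15] propose(4,'q') → ∅
[16] deliver 4→2 → ∅
[17] deliver 2→4 → N4(back v1 [z])

yes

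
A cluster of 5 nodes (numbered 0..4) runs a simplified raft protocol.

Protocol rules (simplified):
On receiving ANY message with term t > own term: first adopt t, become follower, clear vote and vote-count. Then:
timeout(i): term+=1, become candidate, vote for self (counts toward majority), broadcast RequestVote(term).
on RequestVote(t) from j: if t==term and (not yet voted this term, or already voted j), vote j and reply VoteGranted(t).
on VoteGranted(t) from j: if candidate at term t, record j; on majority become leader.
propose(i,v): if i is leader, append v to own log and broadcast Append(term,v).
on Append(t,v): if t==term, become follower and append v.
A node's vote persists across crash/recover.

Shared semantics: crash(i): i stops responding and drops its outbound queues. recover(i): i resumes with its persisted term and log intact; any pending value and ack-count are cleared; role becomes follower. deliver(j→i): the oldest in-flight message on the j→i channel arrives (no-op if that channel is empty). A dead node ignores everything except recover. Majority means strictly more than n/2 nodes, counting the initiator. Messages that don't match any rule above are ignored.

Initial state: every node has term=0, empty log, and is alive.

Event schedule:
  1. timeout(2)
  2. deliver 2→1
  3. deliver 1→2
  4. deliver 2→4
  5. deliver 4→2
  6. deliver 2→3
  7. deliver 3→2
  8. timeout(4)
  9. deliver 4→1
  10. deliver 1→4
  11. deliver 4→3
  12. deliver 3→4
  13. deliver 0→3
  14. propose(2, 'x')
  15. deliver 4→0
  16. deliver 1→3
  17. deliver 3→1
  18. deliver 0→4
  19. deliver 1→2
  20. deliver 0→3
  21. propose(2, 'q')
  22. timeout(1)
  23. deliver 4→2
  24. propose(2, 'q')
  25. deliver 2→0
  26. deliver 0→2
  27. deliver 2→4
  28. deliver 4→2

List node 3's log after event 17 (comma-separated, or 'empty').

empty

step 1 timeout(2): 2={cand,t=1,log=-}
step 2 deliver 2→1: 1={foll,t=1,log=-}
step 3 deliver 1→2: —
step 4 deliver 2→4: 4={foll,t=1,log=-}
step 5 deliver 4→2: 2={lead,t=1,log=-}
step 6 deliver 2→3: 3={foll,t=1,log=-}
step 7 deliver 3→2: —
step 8 timeout(4): 4={cand,t=2,log=-}
step 9 deliver 4→1: 1={foll,t=2,log=-}
step 10 deliver 1→4: —
step 11 deliver 4→3: 3={foll,t=2,log=-}
step 12 deliver 3→4: 4={lead,t=2,log=-}
step 13 deliver 0→3: —
step 14 propose(2,'x'): 2={lead,t=1,log=x}
step 15 deliver 4→0: 0={foll,t=2,log=-}
step 16 deliver 1→3: —
step 17 deliver 3→1: —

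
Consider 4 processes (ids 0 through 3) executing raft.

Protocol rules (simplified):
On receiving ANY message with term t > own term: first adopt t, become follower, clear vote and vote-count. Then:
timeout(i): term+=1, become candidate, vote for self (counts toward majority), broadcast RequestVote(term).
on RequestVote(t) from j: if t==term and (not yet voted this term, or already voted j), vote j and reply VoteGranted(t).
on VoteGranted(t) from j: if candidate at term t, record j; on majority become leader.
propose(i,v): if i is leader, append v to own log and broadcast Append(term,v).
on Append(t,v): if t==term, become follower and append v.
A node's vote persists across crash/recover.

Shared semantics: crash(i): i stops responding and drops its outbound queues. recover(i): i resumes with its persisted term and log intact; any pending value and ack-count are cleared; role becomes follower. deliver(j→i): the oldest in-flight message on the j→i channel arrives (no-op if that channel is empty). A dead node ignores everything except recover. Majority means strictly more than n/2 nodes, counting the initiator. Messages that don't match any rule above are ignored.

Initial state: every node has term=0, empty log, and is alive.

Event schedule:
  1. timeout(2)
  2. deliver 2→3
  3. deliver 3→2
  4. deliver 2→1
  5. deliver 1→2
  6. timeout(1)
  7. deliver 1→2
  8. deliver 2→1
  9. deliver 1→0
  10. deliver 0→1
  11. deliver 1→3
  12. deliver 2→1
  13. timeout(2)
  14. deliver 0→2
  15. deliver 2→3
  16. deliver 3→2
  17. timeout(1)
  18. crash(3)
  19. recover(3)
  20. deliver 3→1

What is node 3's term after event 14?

2

after 1 — timeout(2): n2:cand/t1/[-]
after 2 — deliver 2→3: n3:foll/t1/[-]
after 3 — deliver 3→2: ·
after 4 — deliver 2→1: n1:foll/t1/[-]
after 5 — deliver 1→2: n2:lead/t1/[-]
after 6 — timeout(1): n1:cand/t2/[-]
after 7 — deliver 1→2: n2:foll/t2/[-]
after 8 — deliver 2→1: ·
after 9 — deliver 1→0: n0:foll/t2/[-]
after 10 — deliver 0→1: n1:lead/t2/[-]
after 11 — deliver 1→3: n3:foll/t2/[-]
after 12 — deliver 2→1: ·
after 13 — timeout(2): n2:cand/t3/[-]
after 14 — deliver 0→2: ·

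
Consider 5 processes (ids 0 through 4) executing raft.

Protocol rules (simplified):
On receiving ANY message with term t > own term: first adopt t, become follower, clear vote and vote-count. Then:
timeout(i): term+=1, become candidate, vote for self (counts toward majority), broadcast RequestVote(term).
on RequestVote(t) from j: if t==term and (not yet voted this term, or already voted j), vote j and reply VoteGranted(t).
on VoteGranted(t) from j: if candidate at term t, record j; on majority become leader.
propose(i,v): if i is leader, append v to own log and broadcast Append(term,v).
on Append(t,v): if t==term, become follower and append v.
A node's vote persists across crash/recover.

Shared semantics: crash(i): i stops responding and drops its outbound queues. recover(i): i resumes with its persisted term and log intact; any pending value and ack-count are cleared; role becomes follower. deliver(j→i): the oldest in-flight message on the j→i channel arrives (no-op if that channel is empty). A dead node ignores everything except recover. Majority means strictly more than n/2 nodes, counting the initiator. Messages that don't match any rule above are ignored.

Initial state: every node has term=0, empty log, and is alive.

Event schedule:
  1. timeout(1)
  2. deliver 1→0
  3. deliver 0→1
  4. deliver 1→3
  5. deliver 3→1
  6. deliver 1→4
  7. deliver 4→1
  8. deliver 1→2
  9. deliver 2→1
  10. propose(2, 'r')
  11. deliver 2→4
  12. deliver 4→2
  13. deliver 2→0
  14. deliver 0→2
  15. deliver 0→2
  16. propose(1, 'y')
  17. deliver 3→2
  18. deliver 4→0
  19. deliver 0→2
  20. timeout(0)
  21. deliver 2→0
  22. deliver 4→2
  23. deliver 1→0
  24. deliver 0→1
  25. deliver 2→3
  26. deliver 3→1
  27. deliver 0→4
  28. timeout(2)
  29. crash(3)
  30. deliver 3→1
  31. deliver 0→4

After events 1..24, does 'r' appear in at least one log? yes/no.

e1 timeout(1): 1[cand,t=1,-]
e2 deliver 1→0: 0[foll,t=1,-]
e3 deliver 0→1: ·
e4 deliver 1→3: 3[foll,t=1,-]
e5 deliver 3→1: 1[lead,t=1,-]
e6 deliver 1→4: 4[foll,t=1,-]
e7 deliver 4→1: ·
e8 deliver 1→2: 2[foll,t=1,-]
e9 deliver 2→1: ·
e10 propose(2,'r'): ·
e11 deliver 2→4: ·
e12 deliver 4→2: ·
e13 deliver 2→0: ·
e14 deliver 0→2: ·
e15 deliver 0→2: ·
e16 propose(1,'y'): 1[lead,t=1,y]
e17 deliver 3→2: ·
e18 deliver 4→0: ·
e19 deliver 0→2: ·
e20 timeout(0): 0[cand,t=2,-]
e21 deliver 2→0: ·
e22 deliver 4→2: ·
e23 deliver 1→0: ·
e24 deliver 0→1: 1[foll,t=2,y]

no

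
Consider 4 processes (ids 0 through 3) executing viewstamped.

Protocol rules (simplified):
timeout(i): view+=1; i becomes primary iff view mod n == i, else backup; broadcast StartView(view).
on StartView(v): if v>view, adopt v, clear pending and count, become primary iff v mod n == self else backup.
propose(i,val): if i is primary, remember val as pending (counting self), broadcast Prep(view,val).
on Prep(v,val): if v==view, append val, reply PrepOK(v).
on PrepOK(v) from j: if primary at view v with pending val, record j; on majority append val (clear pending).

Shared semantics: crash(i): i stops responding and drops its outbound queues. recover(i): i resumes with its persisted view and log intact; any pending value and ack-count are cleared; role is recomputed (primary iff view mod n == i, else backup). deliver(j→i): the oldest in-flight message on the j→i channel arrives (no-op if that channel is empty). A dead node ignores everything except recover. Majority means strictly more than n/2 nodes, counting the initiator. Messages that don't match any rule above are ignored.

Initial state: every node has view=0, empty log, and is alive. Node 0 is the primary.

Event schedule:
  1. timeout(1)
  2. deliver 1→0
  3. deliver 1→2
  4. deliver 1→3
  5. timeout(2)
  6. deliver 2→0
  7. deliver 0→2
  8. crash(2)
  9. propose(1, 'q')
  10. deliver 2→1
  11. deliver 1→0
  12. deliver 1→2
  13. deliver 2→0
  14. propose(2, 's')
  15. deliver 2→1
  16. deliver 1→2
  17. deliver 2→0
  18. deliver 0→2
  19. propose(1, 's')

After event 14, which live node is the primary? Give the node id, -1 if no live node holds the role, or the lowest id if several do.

after 1 — timeout(1): n1:prim/v1/[-]
after 2 — deliver 1→0: n0:back/v1/[-]
after 3 — deliver 1→2: n2:back/v1/[-]
after 4 — deliver 1→3: n3:back/v1/[-]
after 5 — timeout(2): n2:prim/v2/[-]
after 6 — deliver 2→0: n0:back/v2/[-]
after 7 — deliver 0→2: ·
after 8 — crash(2): n2:✗prim/v2/[-]
after 9 — propose(1,'q'): ·
after 10 — deliver 2→1: ·
after 11 — deliver 1→0: ·
after 12 — deliver 1→2: ·
after 13 — deliver 2→0: ·
after 14 — propose(2,'s'): ·

1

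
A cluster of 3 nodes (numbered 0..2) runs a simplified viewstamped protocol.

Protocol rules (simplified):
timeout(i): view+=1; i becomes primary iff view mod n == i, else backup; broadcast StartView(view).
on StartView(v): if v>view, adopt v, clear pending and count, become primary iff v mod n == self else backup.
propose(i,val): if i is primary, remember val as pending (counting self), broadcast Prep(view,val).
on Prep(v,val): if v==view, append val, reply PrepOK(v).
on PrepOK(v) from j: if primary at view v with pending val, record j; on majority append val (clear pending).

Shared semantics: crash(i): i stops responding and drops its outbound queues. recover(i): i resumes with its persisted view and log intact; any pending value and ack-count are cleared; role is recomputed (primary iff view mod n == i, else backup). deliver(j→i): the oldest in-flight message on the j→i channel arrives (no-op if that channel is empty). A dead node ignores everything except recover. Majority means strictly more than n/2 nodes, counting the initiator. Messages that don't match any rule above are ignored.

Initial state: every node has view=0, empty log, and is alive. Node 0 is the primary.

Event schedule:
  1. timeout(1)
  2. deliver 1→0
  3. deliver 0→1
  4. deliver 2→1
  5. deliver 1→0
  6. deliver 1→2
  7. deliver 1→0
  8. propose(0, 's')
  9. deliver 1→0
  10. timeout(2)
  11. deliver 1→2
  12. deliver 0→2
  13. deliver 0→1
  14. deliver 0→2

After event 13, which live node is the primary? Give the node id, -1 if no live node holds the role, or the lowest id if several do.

1. timeout(1):  <1:prim v1 ->
2. deliver 1→0:  <0:back v1 ->
3. deliver 0→1:  nop
4. deliver 2→1:  nop
5. deliver 1→0:  nop
6. deliver 1→2:  <2:back v1 ->
7. deliver 1→0:  nop
8. propose(0,'s'):  nop
9. deliver 1→0:  nop
10. timeout(2):  <2:prim v2 ->
11. deliver 1→2:  nop
12. deliver 0→2:  nop
13. deliver 0→1:  nop

1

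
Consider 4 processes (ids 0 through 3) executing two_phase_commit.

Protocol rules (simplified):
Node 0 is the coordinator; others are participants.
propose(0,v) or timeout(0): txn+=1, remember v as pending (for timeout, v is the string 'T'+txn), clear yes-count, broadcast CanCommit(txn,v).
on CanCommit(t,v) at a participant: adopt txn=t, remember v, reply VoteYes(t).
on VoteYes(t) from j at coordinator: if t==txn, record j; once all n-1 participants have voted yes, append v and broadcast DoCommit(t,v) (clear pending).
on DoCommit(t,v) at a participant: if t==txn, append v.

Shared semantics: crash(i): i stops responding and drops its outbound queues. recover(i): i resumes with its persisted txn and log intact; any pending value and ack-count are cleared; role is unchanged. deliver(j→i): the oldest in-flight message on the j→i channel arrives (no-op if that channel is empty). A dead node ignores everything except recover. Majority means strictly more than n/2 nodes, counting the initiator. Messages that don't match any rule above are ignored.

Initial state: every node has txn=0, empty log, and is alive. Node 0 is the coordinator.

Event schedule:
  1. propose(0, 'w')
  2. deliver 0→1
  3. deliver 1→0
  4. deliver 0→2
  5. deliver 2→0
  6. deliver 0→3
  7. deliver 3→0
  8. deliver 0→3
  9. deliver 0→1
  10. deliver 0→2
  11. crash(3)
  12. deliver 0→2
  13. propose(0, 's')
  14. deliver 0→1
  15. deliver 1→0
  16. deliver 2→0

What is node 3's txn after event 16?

step 1 propose(0,'w'): 0={coor,t=1,log=-}
step 2 deliver 0→1: 1={part,t=1,log=-}
step 3 deliver 1→0: —
step 4 deliver 0→2: 2={part,t=1,log=-}
step 5 deliver 2→0: —
step 6 deliver 0→3: 3={part,t=1,log=-}
step 7 deliver 3→0: 0={coor,t=1,log=w}
step 8 deliver 0→3: 3={part,t=1,log=w}
step 9 deliver 0→1: 1={part,t=1,log=w}
step 10 deliver 0→2: 2={part,t=1,log=w}
step 11 crash(3): 3={✗part,t=1,log=w}
step 12 deliver 0→2: —
step 13 propose(0,'s'): 0={coor,t=2,log=w}
step 14 deliver 0→1: 1={part,t=2,log=w}
step 15 deliver 1→0: —
step 16 deliver 2→0: —

1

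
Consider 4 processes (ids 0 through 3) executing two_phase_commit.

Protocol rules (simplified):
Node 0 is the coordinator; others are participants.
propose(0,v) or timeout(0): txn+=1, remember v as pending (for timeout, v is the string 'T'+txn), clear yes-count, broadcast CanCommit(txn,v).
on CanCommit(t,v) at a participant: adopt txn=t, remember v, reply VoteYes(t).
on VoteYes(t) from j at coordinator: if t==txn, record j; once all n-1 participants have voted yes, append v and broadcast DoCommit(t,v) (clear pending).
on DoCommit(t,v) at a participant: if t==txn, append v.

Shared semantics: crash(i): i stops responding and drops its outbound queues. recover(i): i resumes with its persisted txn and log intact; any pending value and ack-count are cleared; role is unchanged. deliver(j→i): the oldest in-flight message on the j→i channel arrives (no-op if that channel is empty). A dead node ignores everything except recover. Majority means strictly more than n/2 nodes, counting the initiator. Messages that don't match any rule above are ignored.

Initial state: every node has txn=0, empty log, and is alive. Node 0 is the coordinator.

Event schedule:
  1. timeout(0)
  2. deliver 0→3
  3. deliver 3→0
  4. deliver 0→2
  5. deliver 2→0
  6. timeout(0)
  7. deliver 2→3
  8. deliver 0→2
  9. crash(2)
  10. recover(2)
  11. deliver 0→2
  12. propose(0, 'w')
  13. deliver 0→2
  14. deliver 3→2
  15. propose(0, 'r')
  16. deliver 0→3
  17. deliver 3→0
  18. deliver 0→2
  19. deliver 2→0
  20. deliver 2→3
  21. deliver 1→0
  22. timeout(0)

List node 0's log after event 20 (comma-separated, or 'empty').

step 1 timeout(0): 0={coor,t=1,log=-}
step 2 deliver 0→3: 3={part,t=1,log=-}
step 3 deliver 3→0: —
step 4 deliver 0→2: 2={part,t=1,log=-}
step 5 deliver 2→0: —
step 6 timeout(0): 0={coor,t=2,log=-}
step 7 deliver 2→3: —
step 8 deliver 0→2: 2={part,t=2,log=-}
step 9 crash(2): 2={✗part,t=2,log=-}
step 10 recover(2): 2={part,t=2,log=-}
step 11 deliver 0→2: —
step 12 propose(0,'w'): 0={coor,t=3,log=-}
step 13 deliver 0→2: 2={part,t=3,log=-}
step 14 deliver 3→2: —
step 15 propose(0,'r'): 0={coor,t=4,log=-}
step 16 deliver 0→3: 3={part,t=2,log=-}
step 17 deliver 3→0: —
step 18 deliver 0→2: 2={part,t=4,log=-}
step 19 deliver 2→0: —
step 20 deliver 2→3: —

empty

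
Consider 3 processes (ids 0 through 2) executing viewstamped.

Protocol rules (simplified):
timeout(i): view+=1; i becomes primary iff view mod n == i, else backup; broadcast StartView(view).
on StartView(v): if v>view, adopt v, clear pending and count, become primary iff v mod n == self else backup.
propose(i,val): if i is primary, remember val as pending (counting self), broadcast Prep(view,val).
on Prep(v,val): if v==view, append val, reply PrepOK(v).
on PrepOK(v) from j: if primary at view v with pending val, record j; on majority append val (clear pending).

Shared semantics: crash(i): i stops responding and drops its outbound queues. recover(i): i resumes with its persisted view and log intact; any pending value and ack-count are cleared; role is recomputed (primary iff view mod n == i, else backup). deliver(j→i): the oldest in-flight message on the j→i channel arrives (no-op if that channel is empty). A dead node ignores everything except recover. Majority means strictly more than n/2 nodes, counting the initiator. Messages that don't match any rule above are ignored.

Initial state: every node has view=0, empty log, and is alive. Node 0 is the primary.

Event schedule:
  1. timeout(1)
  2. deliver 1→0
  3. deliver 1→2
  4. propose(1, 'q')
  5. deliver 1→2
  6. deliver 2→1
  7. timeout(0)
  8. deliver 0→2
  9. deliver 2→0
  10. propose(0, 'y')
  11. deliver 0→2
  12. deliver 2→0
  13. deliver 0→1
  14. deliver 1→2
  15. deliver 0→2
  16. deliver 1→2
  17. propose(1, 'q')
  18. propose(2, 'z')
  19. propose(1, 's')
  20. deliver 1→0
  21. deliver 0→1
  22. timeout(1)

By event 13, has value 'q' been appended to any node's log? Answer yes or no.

yes

[1] timeout(1) → N1(prim v1 [-])
[2] deliver 1→0 → N0(back v1 [-])
[3] deliver 1→2 → N2(back v1 [-])
[4] propose(1,'q') → ∅
[5] deliver 1→2 → N2(back v1 [q])
[6] deliver 2→1 → N1(prim v1 [q])
[7] timeout(0) → N0(back v2 [-])
[8] deliver 0→2 → N2(prim v2 [q])
[9] deliver 2→0 → ∅
[10] propose(0,'y') → ∅
[11] deliver 0→2 → ∅
[12] deliver 2→0 → ∅
[13] deliver 0→1 → N1(back v2 [q])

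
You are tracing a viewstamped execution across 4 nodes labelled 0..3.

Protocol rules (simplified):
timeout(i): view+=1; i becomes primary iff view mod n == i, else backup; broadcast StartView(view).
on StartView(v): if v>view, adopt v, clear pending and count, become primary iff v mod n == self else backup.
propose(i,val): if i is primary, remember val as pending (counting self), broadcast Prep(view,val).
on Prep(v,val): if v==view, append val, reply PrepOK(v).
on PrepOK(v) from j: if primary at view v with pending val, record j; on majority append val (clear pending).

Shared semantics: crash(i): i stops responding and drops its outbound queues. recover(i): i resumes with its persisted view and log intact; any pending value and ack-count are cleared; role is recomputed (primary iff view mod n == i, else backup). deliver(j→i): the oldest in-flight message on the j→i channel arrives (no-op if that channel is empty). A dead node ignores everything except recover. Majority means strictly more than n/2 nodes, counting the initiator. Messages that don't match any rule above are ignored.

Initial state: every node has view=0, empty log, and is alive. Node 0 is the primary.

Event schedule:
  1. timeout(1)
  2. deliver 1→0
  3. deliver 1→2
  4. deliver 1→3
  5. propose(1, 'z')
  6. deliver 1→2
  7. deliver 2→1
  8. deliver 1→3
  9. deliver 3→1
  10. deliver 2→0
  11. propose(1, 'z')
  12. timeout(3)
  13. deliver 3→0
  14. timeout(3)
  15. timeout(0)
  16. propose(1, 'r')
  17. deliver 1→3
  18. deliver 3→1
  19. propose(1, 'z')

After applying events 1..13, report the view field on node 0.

after 1 — timeout(1): n1:prim/v1/[-]
after 2 — deliver 1→0: n0:back/v1/[-]
after 3 — deliver 1→2: n2:back/v1/[-]
after 4 — deliver 1→3: n3:back/v1/[-]
after 5 — propose(1,'z'): ·
after 6 — deliver 1→2: n2:back/v1/[z]
after 7 — deliver 2→1: ·
after 8 — deliver 1→3: n3:back/v1/[z]
after 9 — deliver 3→1: n1:prim/v1/[z]
after 10 — deliver 2→0: ·
after 11 — propose(1,'z'): ·
after 12 — timeout(3): n3:back/v2/[z]
after 13 — deliver 3→0: n0:back/v2/[-]

2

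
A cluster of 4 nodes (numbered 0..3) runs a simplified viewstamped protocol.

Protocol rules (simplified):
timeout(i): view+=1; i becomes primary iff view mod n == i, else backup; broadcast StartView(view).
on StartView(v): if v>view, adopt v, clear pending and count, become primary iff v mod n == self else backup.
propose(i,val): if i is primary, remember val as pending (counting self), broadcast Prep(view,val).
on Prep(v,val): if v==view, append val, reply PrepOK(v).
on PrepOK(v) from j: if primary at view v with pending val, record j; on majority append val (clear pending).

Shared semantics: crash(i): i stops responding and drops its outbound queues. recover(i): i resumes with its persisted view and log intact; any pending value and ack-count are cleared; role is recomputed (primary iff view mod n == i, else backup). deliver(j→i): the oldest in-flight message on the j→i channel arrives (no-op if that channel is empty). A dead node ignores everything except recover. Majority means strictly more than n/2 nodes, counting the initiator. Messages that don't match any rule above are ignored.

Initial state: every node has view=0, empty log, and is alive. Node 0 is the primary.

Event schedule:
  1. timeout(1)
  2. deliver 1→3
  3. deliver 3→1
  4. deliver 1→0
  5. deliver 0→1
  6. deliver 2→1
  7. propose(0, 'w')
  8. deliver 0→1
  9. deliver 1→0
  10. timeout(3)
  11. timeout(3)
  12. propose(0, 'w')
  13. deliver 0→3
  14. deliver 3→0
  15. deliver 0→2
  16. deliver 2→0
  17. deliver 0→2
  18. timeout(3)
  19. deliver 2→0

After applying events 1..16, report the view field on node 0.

2

1. timeout(1):  <1:prim v1 ->
2. deliver 1→3:  <3:back v1 ->
3. deliver 3→1:  nop
4. deliver 1→0:  <0:back v1 ->
5. deliver 0→1:  nop
6. deliver 2→1:  nop
7. propose(0,'w'):  nop
8. deliver 0→1:  nop
9. deliver 1→0:  nop
10. timeout(3):  <3:back v2 ->
11. timeout(3):  <3:prim v3 ->
12. propose(0,'w'):  nop
13. deliver 0→3:  nop
14. deliver 3→0:  <0:back v2 ->
15. deliver 0→2:  nop
16. deliver 2→0:  nop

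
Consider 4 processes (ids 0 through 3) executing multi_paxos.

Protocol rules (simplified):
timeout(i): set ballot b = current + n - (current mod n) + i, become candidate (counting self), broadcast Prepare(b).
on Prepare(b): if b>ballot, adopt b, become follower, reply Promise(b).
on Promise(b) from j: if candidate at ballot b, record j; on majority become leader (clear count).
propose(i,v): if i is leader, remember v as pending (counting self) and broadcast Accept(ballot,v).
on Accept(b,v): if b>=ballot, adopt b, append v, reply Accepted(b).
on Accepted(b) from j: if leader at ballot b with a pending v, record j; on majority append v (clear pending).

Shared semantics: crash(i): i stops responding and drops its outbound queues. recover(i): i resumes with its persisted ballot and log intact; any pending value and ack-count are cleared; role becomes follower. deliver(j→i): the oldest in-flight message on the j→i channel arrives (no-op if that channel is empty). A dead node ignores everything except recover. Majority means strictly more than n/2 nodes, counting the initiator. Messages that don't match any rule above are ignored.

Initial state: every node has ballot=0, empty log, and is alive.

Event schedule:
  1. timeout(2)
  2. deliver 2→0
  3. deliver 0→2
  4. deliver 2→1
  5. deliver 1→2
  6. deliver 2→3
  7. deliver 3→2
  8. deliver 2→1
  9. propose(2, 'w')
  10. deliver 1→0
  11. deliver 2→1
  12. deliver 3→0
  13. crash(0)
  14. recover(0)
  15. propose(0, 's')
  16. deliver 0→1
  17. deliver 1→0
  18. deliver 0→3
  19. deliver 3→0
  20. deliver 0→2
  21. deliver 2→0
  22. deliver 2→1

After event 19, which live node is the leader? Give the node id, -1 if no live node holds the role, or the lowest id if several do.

2

after 1 — timeout(2): n2:cand/b6/[-]
after 2 — deliver 2→0: n0:foll/b6/[-]
after 3 — deliver 0→2: ·
after 4 — deliver 2→1: n1:foll/b6/[-]
after 5 — deliver 1→2: n2:lead/b6/[-]
after 6 — deliver 2→3: n3:foll/b6/[-]
after 7 — deliver 3→2: ·
after 8 — deliver 2→1: ·
after 9 — propose(2,'w'): ·
after 10 — deliver 1→0: ·
after 11 — deliver 2→1: n1:foll/b6/[w]
after 12 — deliver 3→0: ·
after 13 — crash(0): n0:✗foll/b6/[-]
after 14 — recover(0): n0:foll/b6/[-]
after 15 — propose(0,'s'): ·
after 16 — deliver 0→1: ·
after 17 — deliver 1→0: ·
after 18 — deliver 0→3: ·
after 19 — deliver 3→0: ·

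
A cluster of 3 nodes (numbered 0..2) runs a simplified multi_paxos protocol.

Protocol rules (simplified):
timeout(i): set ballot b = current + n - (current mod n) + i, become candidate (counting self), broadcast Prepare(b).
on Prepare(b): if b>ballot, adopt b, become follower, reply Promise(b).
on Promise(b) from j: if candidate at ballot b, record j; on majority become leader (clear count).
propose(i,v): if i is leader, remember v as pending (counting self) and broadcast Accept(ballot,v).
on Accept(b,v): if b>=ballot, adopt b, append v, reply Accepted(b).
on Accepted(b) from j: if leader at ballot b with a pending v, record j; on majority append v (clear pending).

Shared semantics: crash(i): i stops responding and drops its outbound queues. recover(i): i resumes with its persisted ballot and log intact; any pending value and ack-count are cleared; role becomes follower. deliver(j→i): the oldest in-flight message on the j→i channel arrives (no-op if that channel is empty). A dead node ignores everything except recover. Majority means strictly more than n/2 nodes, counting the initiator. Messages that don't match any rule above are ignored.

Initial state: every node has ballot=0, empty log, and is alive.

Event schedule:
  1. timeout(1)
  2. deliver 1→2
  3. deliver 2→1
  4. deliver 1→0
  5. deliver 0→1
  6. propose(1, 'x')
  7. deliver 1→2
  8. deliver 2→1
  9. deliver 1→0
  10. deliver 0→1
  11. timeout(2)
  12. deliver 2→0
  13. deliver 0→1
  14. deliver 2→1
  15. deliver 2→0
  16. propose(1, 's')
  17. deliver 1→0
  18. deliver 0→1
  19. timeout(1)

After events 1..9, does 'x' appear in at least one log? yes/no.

1. timeout(1):  <1:cand b4 ->
2. deliver 1→2:  <2:foll b4 ->
3. deliver 2→1:  <1:lead b4 ->
4. deliver 1→0:  <0:foll b4 ->
5. deliver 0→1:  nop
6. propose(1,'x'):  nop
7. deliver 1→2:  <2:foll b4 x>
8. deliver 2→1:  <1:lead b4 x>
9. deliver 1→0:  <0:foll b4 x>

yes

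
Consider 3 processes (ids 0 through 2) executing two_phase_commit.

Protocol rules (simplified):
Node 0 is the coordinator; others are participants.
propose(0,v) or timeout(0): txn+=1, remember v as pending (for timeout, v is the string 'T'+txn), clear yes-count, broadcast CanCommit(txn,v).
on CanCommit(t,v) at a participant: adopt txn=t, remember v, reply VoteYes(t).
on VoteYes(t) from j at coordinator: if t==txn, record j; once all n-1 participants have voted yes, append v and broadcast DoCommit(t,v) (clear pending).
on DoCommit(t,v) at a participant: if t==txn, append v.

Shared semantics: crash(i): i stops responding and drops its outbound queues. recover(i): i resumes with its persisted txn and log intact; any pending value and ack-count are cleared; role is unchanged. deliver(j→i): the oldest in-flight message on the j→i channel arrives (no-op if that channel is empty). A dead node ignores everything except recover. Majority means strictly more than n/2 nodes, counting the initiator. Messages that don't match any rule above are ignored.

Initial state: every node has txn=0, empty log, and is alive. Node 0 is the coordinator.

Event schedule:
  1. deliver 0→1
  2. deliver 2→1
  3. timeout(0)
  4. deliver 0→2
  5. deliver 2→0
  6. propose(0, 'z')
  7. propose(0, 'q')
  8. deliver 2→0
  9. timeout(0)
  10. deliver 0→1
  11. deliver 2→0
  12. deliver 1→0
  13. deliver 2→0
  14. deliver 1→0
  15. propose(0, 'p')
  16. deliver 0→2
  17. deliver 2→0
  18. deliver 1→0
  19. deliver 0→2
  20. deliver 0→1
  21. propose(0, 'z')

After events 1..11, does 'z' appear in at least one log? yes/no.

e1 deliver 0→1: ·
e2 deliver 2→1: ·
e3 timeout(0): 0[coor,t=1,-]
e4 deliver 0→2: 2[part,t=1,-]
e5 deliver 2→0: ·
e6 propose(0,'z'): 0[coor,t=2,-]
e7 propose(0,'q'): 0[coor,t=3,-]
e8 deliver 2→0: ·
e9 timeout(0): 0[coor,t=4,-]
e10 deliver 0→1: 1[part,t=1,-]
e11 deliver 2→0: ·

no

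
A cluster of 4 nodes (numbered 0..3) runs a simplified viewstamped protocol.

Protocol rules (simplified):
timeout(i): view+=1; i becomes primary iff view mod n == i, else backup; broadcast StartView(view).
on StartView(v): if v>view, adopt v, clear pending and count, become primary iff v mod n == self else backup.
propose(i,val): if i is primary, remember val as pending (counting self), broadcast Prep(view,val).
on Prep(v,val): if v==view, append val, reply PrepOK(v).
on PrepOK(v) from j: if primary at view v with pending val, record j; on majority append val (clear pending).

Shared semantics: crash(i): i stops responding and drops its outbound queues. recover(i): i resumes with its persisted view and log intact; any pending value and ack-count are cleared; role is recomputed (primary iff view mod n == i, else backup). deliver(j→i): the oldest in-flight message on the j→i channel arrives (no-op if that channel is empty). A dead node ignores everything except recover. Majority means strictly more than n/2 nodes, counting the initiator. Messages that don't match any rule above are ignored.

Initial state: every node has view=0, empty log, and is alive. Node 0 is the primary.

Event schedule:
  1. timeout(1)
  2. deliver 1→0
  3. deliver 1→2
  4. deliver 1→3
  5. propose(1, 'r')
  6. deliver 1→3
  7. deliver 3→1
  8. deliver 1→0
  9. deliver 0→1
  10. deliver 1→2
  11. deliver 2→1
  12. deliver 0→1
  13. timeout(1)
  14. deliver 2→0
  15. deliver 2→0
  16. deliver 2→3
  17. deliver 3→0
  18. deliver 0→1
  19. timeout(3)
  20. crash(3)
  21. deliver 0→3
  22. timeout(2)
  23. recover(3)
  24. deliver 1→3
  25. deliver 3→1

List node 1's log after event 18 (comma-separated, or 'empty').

step 1 timeout(1): 1={prim,v=1,log=-}
step 2 deliver 1→0: 0={back,v=1,log=-}
step 3 deliver 1→2: 2={back,v=1,log=-}
step 4 deliver 1→3: 3={back,v=1,log=-}
step 5 propose(1,'r'): —
step 6 deliver 1→3: 3={back,v=1,log=r}
step 7 deliver 3→1: —
step 8 deliver 1→0: 0={back,v=1,log=r}
step 9 deliver 0→1: 1={prim,v=1,log=r}
step 10 deliver 1→2: 2={back,v=1,log=r}
step 11 deliver 2→1: —
step 12 deliver 0→1: —
step 13 timeout(1): 1={back,v=2,log=r}
step 14 deliver 2→0: —
step 15 deliver 2→0: —
step 16 deliver 2→3: —
step 17 deliver 3→0: —
step 18 deliver 0→1: —

r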